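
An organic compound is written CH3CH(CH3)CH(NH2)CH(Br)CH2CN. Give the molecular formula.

C7H13BrN2

Atom tally by fragment:
  CH3 → C:1 H:3
  CH(CH3) → C:2 H:4
  CH(NH2) → C:1 H:3 N:1
  CH(Br) → C:1 H:1 Br:1
  CH2CN → C:2 H:2 N:1
Element totals:
  C: 7
  H: 13
  Br: 1
  N: 2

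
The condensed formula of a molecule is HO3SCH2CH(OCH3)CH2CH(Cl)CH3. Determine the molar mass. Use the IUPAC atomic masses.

Atom tally by fragment:
  HO3SCH2 → C:1 H:3 S:1 O:3
  CH(OCH3) → C:2 H:4 O:1
  CH2 → C:1 H:2
  CH(Cl) → C:1 H:1 Cl:1
  CH3 → C:1 H:3
Element totals:
  C: 6
  H: 13
  Cl: 1
  O: 4
  S: 1
Molecular formula: C6H13ClO4S.
  M = 6(12.011) + 13(1.008) + 35.45 + 4(15.999) + 32.06
    = 72.066 + 13.104 + 35.450 + 63.996 + 32.060 = 216.676

216.68 g/mol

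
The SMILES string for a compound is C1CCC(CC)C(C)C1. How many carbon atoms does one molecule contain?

Atom tally by fragment:
  cyclohexane ring core → C:6 H:12
  (− 2 ring H displaced by substituents)
  + C2H5 → C:2 H:5
  + CH3 → C:1 H:3
Element totals:
  C: 9
  H: 18

9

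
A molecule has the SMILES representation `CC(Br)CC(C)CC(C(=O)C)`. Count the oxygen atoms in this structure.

Atom tally by fragment:
  CH3 → C:1 H:3
  CH(Br) → C:1 H:1 Br:1
  CH2 → C:1 H:2
  CH(CH3) → C:2 H:4
  CH2 → C:1 H:2
  CH2COCH3 → C:3 H:5 O:1
Element totals:
  C: 9
  H: 17
  Br: 1
  O: 1

1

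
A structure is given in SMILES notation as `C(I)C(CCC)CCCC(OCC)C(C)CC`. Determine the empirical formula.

Atom tally by fragment:
  ICH2 → C:1 H:2 I:1
  CH(CH2CH2CH3) → C:4 H:8
  CH2 → C:1 H:2
  CH2 → C:1 H:2
  CH2 → C:1 H:2
  CH(OC2H5) → C:3 H:6 O:1
  CH(CH3) → C:2 H:4
  CH2 → C:1 H:2
  CH3 → C:1 H:3
Element totals:
  C: 15
  H: 31
  I: 1
  O: 1
Molecular formula: C15H31IO.
gcd of subscripts (15, 31, 1, 1) = 1, so the empirical formula equals the molecular formula.

C15H31IO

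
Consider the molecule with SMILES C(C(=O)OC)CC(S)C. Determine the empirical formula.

C6H12O2S

Atom tally by fragment:
  CH3OOCCH2 → C:3 H:5 O:2
  CH2 → C:1 H:2
  CH(SH) → C:1 H:2 S:1
  CH3 → C:1 H:3
Element totals:
  C: 6
  H: 12
  O: 2
  S: 1
Molecular formula: C6H12O2S.
gcd of subscripts (6, 12, 2, 1) = 1, so the empirical formula equals the molecular formula.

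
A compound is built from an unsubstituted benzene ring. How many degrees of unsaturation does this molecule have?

Atom tally by fragment:
  benzene ring core → C:6 H:6
Element totals:
  C: 6
  H: 6
Molecular formula: C6H6.
DoU = (2C + 2 + N − H − X) / 2 = (2·6 + 2 + 0 − 6 − 0) / 2 = 4.

4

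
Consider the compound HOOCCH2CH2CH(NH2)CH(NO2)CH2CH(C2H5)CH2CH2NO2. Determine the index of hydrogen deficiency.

Element totals:
  C: 11
  H: 21
  N: 3
  O: 6
Molecular formula: C11H21N3O6.
DoU = (2C + 2 + N − H − X) / 2 = (2·11 + 2 + 3 − 21 − 0) / 2 = 3.

3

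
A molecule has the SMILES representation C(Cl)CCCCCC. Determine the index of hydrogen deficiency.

Atom tally by fragment:
  ClCH2 → C:1 H:2 Cl:1
  CH2 → C:1 H:2
  CH2 → C:1 H:2
  CH2 → C:1 H:2
  CH2 → C:1 H:2
  CH2 → C:1 H:2
  CH3 → C:1 H:3
Element totals:
  C: 7
  H: 15
  Cl: 1
Molecular formula: C7H15Cl.
DoU = (2C + 2 + N − H − X) / 2 = (2·7 + 2 + 0 − 15 − 1) / 2 = 0.

0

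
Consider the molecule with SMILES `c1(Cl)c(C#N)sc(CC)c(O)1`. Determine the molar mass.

Atom tally by fragment:
  thiophene ring core → C:4 H:4 S:1
  (− 4 ring H displaced by substituents)
  + Cl → Cl:1
  + CN → C:1 N:1
  + C2H5 → C:2 H:5
  + OH → O:1 H:1
Element totals:
  C: 7
  H: 6
  Cl: 1
  N: 1
  O: 1
  S: 1
Molecular formula: C7H6ClNOS.
  M = 7(12.011) + 6(1.008) + 35.45 + 14.007 + 15.999 + 32.06
    = 84.077 + 6.048 + 35.450 + 14.007 + 15.999 + 32.060 = 187.641

187.64 g/mol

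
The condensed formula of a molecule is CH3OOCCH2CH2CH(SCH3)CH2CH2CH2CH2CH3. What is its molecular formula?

Atom tally by fragment:
  CH3OOCCH2 → C:3 H:5 O:2
  CH2 → C:1 H:2
  CH(SCH3) → C:2 H:4 S:1
  CH2 → C:1 H:2
  CH2 → C:1 H:2
  CH2 → C:1 H:2
  CH2 → C:1 H:2
  CH3 → C:1 H:3
Element totals:
  C: 11
  H: 22
  O: 2
  S: 1

C11H22O2S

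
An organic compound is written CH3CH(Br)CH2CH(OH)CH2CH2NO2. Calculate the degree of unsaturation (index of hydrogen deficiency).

1

Atom tally by fragment:
  CH3 → C:1 H:3
  CH(Br) → C:1 H:1 Br:1
  CH2 → C:1 H:2
  CH(OH) → C:1 H:2 O:1
  CH2 → C:1 H:2
  CH2NO2 → C:1 H:2 N:1 O:2
Element totals:
  C: 6
  H: 12
  Br: 1
  N: 1
  O: 3
Molecular formula: C6H12BrNO3.
DoU = (2C + 2 + N − H − X) / 2 = (2·6 + 2 + 1 − 12 − 1) / 2 = 1.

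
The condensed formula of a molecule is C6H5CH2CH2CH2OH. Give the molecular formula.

C9H12O

Atom tally by fragment:
  C6H5CH2 → C:7 H:7
  CH2 → C:1 H:2
  CH2OH → C:1 H:3 O:1
Element totals:
  C: 9
  H: 12
  O: 1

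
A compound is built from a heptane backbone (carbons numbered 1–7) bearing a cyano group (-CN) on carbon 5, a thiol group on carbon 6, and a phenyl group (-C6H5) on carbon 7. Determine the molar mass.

233.37 g/mol

Atom tally by fragment:
  CH3 → C:1 H:3
  CH2 → C:1 H:2
  CH2 → C:1 H:2
  CH2 → C:1 H:2
  CH(CN) → C:2 H:1 N:1
  CH(SH) → C:1 H:2 S:1
  CH2C6H5 → C:7 H:7
Element totals:
  C: 14
  H: 19
  N: 1
  S: 1
Molecular formula: C14H19NS.
  M = 14(12.011) + 19(1.008) + 14.007 + 32.06
    = 168.154 + 19.152 + 14.007 + 32.060 = 233.373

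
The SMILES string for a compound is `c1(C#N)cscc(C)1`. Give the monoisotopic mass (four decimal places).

123.0143

Atom tally by fragment:
  thiophene ring core → C:4 H:4 S:1
  (− 2 ring H displaced by substituents)
  + CN → C:1 N:1
  + CH3 → C:1 H:3
Element totals:
  C: 6
  H: 5
  N: 1
  S: 1
Molecular formula: C6H5NS.
  M = 6(12.0) + 5(1.007825) + 14.003074 + 31.972071
    = 72.000000 + 5.039125 + 14.003074 + 31.972071 = 123.014270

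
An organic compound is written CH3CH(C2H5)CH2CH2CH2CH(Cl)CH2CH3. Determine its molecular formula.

C10H21Cl

Atom tally by fragment:
  CH3 → C:1 H:3
  CH(C2H5) → C:3 H:6
  CH2 → C:1 H:2
  CH2 → C:1 H:2
  CH2 → C:1 H:2
  CH(Cl) → C:1 H:1 Cl:1
  CH2 → C:1 H:2
  CH3 → C:1 H:3
Element totals:
  C: 10
  H: 21
  Cl: 1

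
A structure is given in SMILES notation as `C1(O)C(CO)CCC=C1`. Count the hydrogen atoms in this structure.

12

Atom tally by fragment:
  cyclohexene ring core → C:6 H:10
  (− 2 ring H displaced by substituents)
  + OH → O:1 H:1
  + CH2OH → C:1 H:3 O:1
Element totals:
  C: 7
  H: 12
  O: 2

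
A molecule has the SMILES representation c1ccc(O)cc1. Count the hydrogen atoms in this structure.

6

Atom tally by fragment:
  benzene ring core → C:6 H:6
  (− 1 ring H displaced by substituents)
  + OH → O:1 H:1
Element totals:
  C: 6
  H: 6
  O: 1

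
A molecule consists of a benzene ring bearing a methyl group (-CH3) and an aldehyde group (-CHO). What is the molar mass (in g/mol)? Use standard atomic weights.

120.15 g/mol

Atom tally by fragment:
  benzene ring core → C:6 H:6
  (− 2 ring H displaced by substituents)
  + CH3 → C:1 H:3
  + CHO → C:1 H:1 O:1
Element totals:
  C: 8
  H: 8
  O: 1
Molecular formula: C8H8O.
  M = 8(12.011) + 8(1.008) + 15.999
    = 96.088 + 8.064 + 15.999 = 120.151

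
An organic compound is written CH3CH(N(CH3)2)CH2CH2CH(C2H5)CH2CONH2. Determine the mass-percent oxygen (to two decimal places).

7.99%

Atom tally by fragment:
  CH3 → C:1 H:3
  CH(N(CH3)2) → C:3 H:7 N:1
  CH2 → C:1 H:2
  CH2 → C:1 H:2
  CH(C2H5) → C:3 H:6
  CH2CONH2 → C:2 H:4 O:1 N:1
Element totals:
  C: 11
  H: 24
  N: 2
  O: 1
Molecular formula: C11H24N2O.
Molar mass = 200.326 g/mol.
Mass from O: 1 × 15.999 = 15.999 g/mol.
%O = 15.999 / 200.326 × 100 = 7.99%.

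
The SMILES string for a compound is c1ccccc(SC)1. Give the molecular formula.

C7H8S

Atom tally by fragment:
  benzene ring core → C:6 H:6
  (− 1 ring H displaced by substituents)
  + SCH3 → C:1 H:3 S:1
Element totals:
  C: 7
  H: 8
  S: 1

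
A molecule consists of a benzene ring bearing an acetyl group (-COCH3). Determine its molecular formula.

Atom tally by fragment:
  benzene ring core → C:6 H:6
  (− 1 ring H displaced by substituents)
  + COCH3 → C:2 H:3 O:1
Element totals:
  C: 8
  H: 8
  O: 1

C8H8O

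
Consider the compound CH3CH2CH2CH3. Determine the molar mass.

58.12 g/mol

Element totals:
  C: 4
  H: 10
Molecular formula: C4H10.
  M = 4(12.011) + 10(1.008)
    = 48.044 + 10.080 = 58.124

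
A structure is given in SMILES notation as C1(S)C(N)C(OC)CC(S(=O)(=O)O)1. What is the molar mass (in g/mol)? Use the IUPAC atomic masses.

227.29 g/mol

Atom tally by fragment:
  cyclopentane ring core → C:5 H:10
  (− 4 ring H displaced by substituents)
  + SH → S:1 H:1
  + NH2 → N:1 H:2
  + OCH3 → C:1 H:3 O:1
  + SO3H → S:1 O:3 H:1
Element totals:
  C: 6
  H: 13
  N: 1
  O: 4
  S: 2
Molecular formula: C6H13NO4S2.
  M = 6(12.011) + 13(1.008) + 14.007 + 4(15.999) + 2(32.06)
    = 72.066 + 13.104 + 14.007 + 63.996 + 64.120 = 227.293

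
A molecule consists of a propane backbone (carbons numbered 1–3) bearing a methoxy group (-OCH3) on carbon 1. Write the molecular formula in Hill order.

Atom tally by fragment:
  CH3OCH2 → C:2 H:5 O:1
  CH2 → C:1 H:2
  CH3 → C:1 H:3
Element totals:
  C: 4
  H: 10
  O: 1

C4H10O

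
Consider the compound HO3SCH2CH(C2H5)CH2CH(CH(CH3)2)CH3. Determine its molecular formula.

C10H22O3S

Element totals:
  C: 10
  H: 22
  O: 3
  S: 1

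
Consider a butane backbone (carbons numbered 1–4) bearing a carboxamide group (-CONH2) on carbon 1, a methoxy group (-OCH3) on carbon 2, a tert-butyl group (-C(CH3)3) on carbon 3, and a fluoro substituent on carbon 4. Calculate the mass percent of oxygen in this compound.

15.59%

Atom tally by fragment:
  H2NOCCH2 → C:2 H:4 O:1 N:1
  CH(OCH3) → C:2 H:4 O:1
  CH(C(CH3)3) → C:5 H:10
  CH2F → C:1 H:2 F:1
Element totals:
  C: 10
  H: 20
  F: 1
  N: 1
  O: 2
Molecular formula: C10H20FNO2.
Molar mass = 205.273 g/mol.
Mass from O: 2 × 15.999 = 31.998 g/mol.
%O = 31.998 / 205.273 × 100 = 15.59%.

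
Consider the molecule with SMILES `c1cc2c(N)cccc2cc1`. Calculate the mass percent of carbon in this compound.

83.88%

Atom tally by fragment:
  naphthalene ring system core → C:10 H:8
  (− 1 ring H displaced by substituents)
  + NH2 → N:1 H:2
Element totals:
  C: 10
  H: 9
  N: 1
Molecular formula: C10H9N.
Molar mass = 143.189 g/mol.
Mass from C: 10 × 12.011 = 120.110 g/mol.
%C = 120.110 / 143.189 × 100 = 83.88%.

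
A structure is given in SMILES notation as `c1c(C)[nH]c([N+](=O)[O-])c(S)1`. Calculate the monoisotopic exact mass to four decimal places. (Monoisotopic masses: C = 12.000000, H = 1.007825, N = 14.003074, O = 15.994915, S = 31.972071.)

158.0150

Atom tally by fragment:
  pyrrole ring core → C:4 H:5 N:1
  (− 3 ring H displaced by substituents)
  + CH3 → C:1 H:3
  + NO2 → N:1 O:2
  + SH → S:1 H:1
Element totals:
  C: 5
  H: 6
  N: 2
  O: 2
  S: 1
Molecular formula: C5H6N2O2S.
  M = 5(12.0) + 6(1.007825) + 2(14.003074) + 2(15.994915) + 31.972071
    = 60.000000 + 6.046950 + 28.006148 + 31.989830 + 31.972071 = 158.014999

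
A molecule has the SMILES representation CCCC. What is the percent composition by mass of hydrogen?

17.34%

Atom tally by fragment:
  CH3 → C:1 H:3
  CH2 → C:1 H:2
  CH2 → C:1 H:2
  CH3 → C:1 H:3
Element totals:
  C: 4
  H: 10
Molecular formula: C4H10.
Molar mass = 58.124 g/mol.
Mass from H: 10 × 1.008 = 10.080 g/mol.
%H = 10.080 / 58.124 × 100 = 17.34%.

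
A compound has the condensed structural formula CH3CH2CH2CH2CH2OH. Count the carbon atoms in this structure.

Atom tally by fragment:
  CH3 → C:1 H:3
  CH2 → C:1 H:2
  CH2 → C:1 H:2
  CH2CH2OH → C:2 H:5 O:1
Element totals:
  C: 5
  H: 12
  O: 1

5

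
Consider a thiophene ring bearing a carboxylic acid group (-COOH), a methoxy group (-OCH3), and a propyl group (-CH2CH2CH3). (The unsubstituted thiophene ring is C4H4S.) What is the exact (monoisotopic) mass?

Atom tally by fragment:
  thiophene ring core → C:4 H:4 S:1
  (− 3 ring H displaced by substituents)
  + COOH → C:1 H:1 O:2
  + OCH3 → C:1 H:3 O:1
  + CH2CH2CH3 → C:3 H:7
Element totals:
  C: 9
  H: 12
  O: 3
  S: 1
Molecular formula: C9H12O3S.
  M = 9(12.0) + 12(1.007825) + 3(15.994915) + 31.972071
    = 108.000000 + 12.093900 + 47.984745 + 31.972071 = 200.050716

200.0507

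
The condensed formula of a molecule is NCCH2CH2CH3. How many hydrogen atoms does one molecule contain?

Element totals:
  C: 4
  H: 7
  N: 1

7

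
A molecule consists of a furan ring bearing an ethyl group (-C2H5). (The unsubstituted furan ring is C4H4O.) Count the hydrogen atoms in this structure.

8

Atom tally by fragment:
  furan ring core → C:4 H:4 O:1
  (− 1 ring H displaced by substituents)
  + C2H5 → C:2 H:5
Element totals:
  C: 6
  H: 8
  O: 1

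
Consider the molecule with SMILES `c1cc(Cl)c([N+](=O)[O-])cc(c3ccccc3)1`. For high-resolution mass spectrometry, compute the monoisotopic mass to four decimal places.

Atom tally by fragment:
  benzene ring core → C:6 H:6
  (− 3 ring H displaced by substituents)
  + Cl → Cl:1
  + NO2 → N:1 O:2
  + C6H5 → C:6 H:5
Element totals:
  C: 12
  H: 8
  Cl: 1
  N: 1
  O: 2
Molecular formula: C12H8ClNO2.
  M = 12(12.0) + 8(1.007825) + 34.968853 + 14.003074 + 2(15.994915)
    = 144.000000 + 8.062600 + 34.968853 + 14.003074 + 31.989830 = 233.024357

233.0244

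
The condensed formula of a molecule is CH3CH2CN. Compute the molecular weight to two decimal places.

Atom tally by fragment:
  CH3 → C:1 H:3
  CH2CN → C:2 H:2 N:1
Element totals:
  C: 3
  H: 5
  N: 1
Molecular formula: C3H5N.
  M = 3(12.011) + 5(1.008) + 14.007
    = 36.033 + 5.040 + 14.007 = 55.080

55.08 g/mol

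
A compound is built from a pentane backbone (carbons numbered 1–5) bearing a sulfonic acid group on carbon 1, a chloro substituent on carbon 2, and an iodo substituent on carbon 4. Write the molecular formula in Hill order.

C5H10ClIO3S

Atom tally by fragment:
  HO3SCH2 → C:1 H:3 S:1 O:3
  CH(Cl) → C:1 H:1 Cl:1
  CH2 → C:1 H:2
  CH(I) → C:1 H:1 I:1
  CH3 → C:1 H:3
Element totals:
  C: 5
  H: 10
  Cl: 1
  I: 1
  O: 3
  S: 1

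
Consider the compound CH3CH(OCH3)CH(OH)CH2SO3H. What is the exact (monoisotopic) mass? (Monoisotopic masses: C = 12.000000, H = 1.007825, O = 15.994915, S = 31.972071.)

Element totals:
  C: 5
  H: 12
  O: 5
  S: 1
Molecular formula: C5H12O5S.
  M = 5(12.0) + 12(1.007825) + 5(15.994915) + 31.972071
    = 60.000000 + 12.093900 + 79.974575 + 31.972071 = 184.040546

184.0405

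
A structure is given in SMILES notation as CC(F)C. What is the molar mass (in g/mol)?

Atom tally by fragment:
  CH3 → C:1 H:3
  CH(F) → C:1 H:1 F:1
  CH3 → C:1 H:3
Element totals:
  C: 3
  H: 7
  F: 1
Molecular formula: C3H7F.
  M = 3(12.011) + 7(1.008) + 18.998
    = 36.033 + 7.056 + 18.998 = 62.087

62.09 g/mol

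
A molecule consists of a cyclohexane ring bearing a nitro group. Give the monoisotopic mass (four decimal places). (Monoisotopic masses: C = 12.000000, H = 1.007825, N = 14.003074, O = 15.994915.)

Atom tally by fragment:
  cyclohexane ring core → C:6 H:12
  (− 1 ring H displaced by substituents)
  + NO2 → N:1 O:2
Element totals:
  C: 6
  H: 11
  N: 1
  O: 2
Molecular formula: C6H11NO2.
  M = 6(12.0) + 11(1.007825) + 14.003074 + 2(15.994915)
    = 72.000000 + 11.086075 + 14.003074 + 31.989830 = 129.078979

129.0790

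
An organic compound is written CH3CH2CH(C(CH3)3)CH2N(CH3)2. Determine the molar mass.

Atom tally by fragment:
  CH3 → C:1 H:3
  CH2 → C:1 H:2
  CH(C(CH3)3) → C:5 H:10
  CH2N(CH3)2 → C:3 H:8 N:1
Element totals:
  C: 10
  H: 23
  N: 1
Molecular formula: C10H23N.
  M = 10(12.011) + 23(1.008) + 14.007
    = 120.110 + 23.184 + 14.007 = 157.301

157.30 g/mol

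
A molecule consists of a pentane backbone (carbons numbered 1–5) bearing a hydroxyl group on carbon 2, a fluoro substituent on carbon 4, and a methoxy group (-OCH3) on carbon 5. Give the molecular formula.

C6H13FO2

Atom tally by fragment:
  CH3 → C:1 H:3
  CH(OH) → C:1 H:2 O:1
  CH2 → C:1 H:2
  CH(F) → C:1 H:1 F:1
  CH2OCH3 → C:2 H:5 O:1
Element totals:
  C: 6
  H: 13
  F: 1
  O: 2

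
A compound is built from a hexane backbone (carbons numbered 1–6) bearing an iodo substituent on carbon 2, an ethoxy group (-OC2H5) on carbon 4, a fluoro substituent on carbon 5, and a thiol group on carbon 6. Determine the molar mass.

Atom tally by fragment:
  CH3 → C:1 H:3
  CH(I) → C:1 H:1 I:1
  CH2 → C:1 H:2
  CH(OC2H5) → C:3 H:6 O:1
  CH(F) → C:1 H:1 F:1
  CH2SH → C:1 H:3 S:1
Element totals:
  C: 8
  H: 16
  F: 1
  I: 1
  O: 1
  S: 1
Molecular formula: C8H16FIOS.
  M = 8(12.011) + 16(1.008) + 18.998 + 126.904 + 15.999 + 32.06
    = 96.088 + 16.128 + 18.998 + 126.904 + 15.999 + 32.060 = 306.177

306.18 g/mol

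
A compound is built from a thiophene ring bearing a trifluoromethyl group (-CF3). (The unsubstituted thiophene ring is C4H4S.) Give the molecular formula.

C5H3F3S

Atom tally by fragment:
  thiophene ring core → C:4 H:4 S:1
  (− 1 ring H displaced by substituents)
  + CF3 → C:1 F:3
Element totals:
  C: 5
  H: 3
  F: 3
  S: 1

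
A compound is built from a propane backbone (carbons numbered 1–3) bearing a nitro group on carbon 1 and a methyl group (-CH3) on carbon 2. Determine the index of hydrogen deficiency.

1

Atom tally by fragment:
  O2NCH2 → C:1 H:2 N:1 O:2
  CH(CH3) → C:2 H:4
  CH3 → C:1 H:3
Element totals:
  C: 4
  H: 9
  N: 1
  O: 2
Molecular formula: C4H9NO2.
DoU = (2C + 2 + N − H − X) / 2 = (2·4 + 2 + 1 − 9 − 0) / 2 = 1.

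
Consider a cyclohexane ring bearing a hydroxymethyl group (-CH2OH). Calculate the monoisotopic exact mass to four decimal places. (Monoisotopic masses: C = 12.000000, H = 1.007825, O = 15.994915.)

114.1045

Atom tally by fragment:
  cyclohexane ring core → C:6 H:12
  (− 1 ring H displaced by substituents)
  + CH2OH → C:1 H:3 O:1
Element totals:
  C: 7
  H: 14
  O: 1
Molecular formula: C7H14O.
  M = 7(12.0) + 14(1.007825) + 15.994915
    = 84.000000 + 14.109550 + 15.994915 = 114.104465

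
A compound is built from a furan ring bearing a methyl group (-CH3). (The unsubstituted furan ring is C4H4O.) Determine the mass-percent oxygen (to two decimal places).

Atom tally by fragment:
  furan ring core → C:4 H:4 O:1
  (− 1 ring H displaced by substituents)
  + CH3 → C:1 H:3
Element totals:
  C: 5
  H: 6
  O: 1
Molecular formula: C5H6O.
Molar mass = 82.102 g/mol.
Mass from O: 1 × 15.999 = 15.999 g/mol.
%O = 15.999 / 82.102 × 100 = 19.49%.

19.49%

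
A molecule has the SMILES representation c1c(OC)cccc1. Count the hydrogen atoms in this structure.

Atom tally by fragment:
  benzene ring core → C:6 H:6
  (− 1 ring H displaced by substituents)
  + OCH3 → C:1 H:3 O:1
Element totals:
  C: 7
  H: 8
  O: 1

8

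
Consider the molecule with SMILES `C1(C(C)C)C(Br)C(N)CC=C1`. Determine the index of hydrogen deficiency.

Atom tally by fragment:
  cyclohexene ring core → C:6 H:10
  (− 3 ring H displaced by substituents)
  + CH(CH3)2 → C:3 H:7
  + Br → Br:1
  + NH2 → N:1 H:2
Element totals:
  C: 9
  H: 16
  Br: 1
  N: 1
Molecular formula: C9H16BrN.
DoU = (2C + 2 + N − H − X) / 2 = (2·9 + 2 + 1 − 16 − 1) / 2 = 2.

2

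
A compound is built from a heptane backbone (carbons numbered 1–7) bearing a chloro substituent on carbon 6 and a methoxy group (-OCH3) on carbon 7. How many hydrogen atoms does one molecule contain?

17

Atom tally by fragment:
  CH3 → C:1 H:3
  CH2 → C:1 H:2
  CH2 → C:1 H:2
  CH2 → C:1 H:2
  CH2 → C:1 H:2
  CH(Cl) → C:1 H:1 Cl:1
  CH2OCH3 → C:2 H:5 O:1
Element totals:
  C: 8
  H: 17
  Cl: 1
  O: 1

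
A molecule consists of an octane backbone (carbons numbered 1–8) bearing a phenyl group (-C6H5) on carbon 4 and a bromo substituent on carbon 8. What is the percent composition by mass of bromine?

29.68%

Atom tally by fragment:
  CH3 → C:1 H:3
  CH2 → C:1 H:2
  CH2 → C:1 H:2
  CH(C6H5) → C:7 H:6
  CH2 → C:1 H:2
  CH2 → C:1 H:2
  CH2 → C:1 H:2
  CH2Br → C:1 H:2 Br:1
Element totals:
  C: 14
  H: 21
  Br: 1
Molecular formula: C14H21Br.
Molar mass = 269.226 g/mol.
Mass from Br: 1 × 79.904 = 79.904 g/mol.
%Br = 79.904 / 269.226 × 100 = 29.68%.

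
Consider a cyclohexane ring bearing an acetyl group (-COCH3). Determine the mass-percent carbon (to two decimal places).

Atom tally by fragment:
  cyclohexane ring core → C:6 H:12
  (− 1 ring H displaced by substituents)
  + COCH3 → C:2 H:3 O:1
Element totals:
  C: 8
  H: 14
  O: 1
Molecular formula: C8H14O.
Molar mass = 126.199 g/mol.
Mass from C: 8 × 12.011 = 96.088 g/mol.
%C = 96.088 / 126.199 × 100 = 76.14%.

76.14%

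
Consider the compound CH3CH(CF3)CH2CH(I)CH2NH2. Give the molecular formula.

C6H11F3IN

Atom tally by fragment:
  CH3 → C:1 H:3
  CH(CF3) → C:2 H:1 F:3
  CH2 → C:1 H:2
  CH(I) → C:1 H:1 I:1
  CH2NH2 → C:1 H:4 N:1
Element totals:
  C: 6
  H: 11
  F: 3
  I: 1
  N: 1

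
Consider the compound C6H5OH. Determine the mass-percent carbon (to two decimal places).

76.57%

Element totals:
  C: 6
  H: 6
  O: 1
Molecular formula: C6H6O.
Molar mass = 94.113 g/mol.
Mass from C: 6 × 12.011 = 72.066 g/mol.
%C = 72.066 / 94.113 × 100 = 76.57%.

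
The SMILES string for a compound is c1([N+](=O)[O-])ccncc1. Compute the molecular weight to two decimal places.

Atom tally by fragment:
  pyridine ring core → C:5 H:5 N:1
  (− 1 ring H displaced by substituents)
  + NO2 → N:1 O:2
Element totals:
  C: 5
  H: 4
  N: 2
  O: 2
Molecular formula: C5H4N2O2.
  M = 5(12.011) + 4(1.008) + 2(14.007) + 2(15.999)
    = 60.055 + 4.032 + 28.014 + 31.998 = 124.099

124.10 g/mol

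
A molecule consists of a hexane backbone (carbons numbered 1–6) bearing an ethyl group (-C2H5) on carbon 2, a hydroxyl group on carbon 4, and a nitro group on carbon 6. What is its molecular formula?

C8H17NO3

Atom tally by fragment:
  CH3 → C:1 H:3
  CH(C2H5) → C:3 H:6
  CH2 → C:1 H:2
  CH(OH) → C:1 H:2 O:1
  CH2 → C:1 H:2
  CH2NO2 → C:1 H:2 N:1 O:2
Element totals:
  C: 8
  H: 17
  N: 1
  O: 3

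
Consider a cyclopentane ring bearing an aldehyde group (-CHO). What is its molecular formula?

Atom tally by fragment:
  cyclopentane ring core → C:5 H:10
  (− 1 ring H displaced by substituents)
  + CHO → C:1 H:1 O:1
Element totals:
  C: 6
  H: 10
  O: 1

C6H10O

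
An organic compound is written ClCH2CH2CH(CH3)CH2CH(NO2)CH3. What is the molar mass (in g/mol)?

Atom tally by fragment:
  ClCH2 → C:1 H:2 Cl:1
  CH2 → C:1 H:2
  CH(CH3) → C:2 H:4
  CH2 → C:1 H:2
  CH(NO2) → C:1 H:1 N:1 O:2
  CH3 → C:1 H:3
Element totals:
  C: 7
  H: 14
  Cl: 1
  N: 1
  O: 2
Molecular formula: C7H14ClNO2.
  M = 7(12.011) + 14(1.008) + 35.45 + 14.007 + 2(15.999)
    = 84.077 + 14.112 + 35.450 + 14.007 + 31.998 = 179.644

179.64 g/mol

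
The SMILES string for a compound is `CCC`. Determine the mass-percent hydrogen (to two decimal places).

Atom tally by fragment:
  CH3 → C:1 H:3
  CH2 → C:1 H:2
  CH3 → C:1 H:3
Element totals:
  C: 3
  H: 8
Molecular formula: C3H8.
Molar mass = 44.097 g/mol.
Mass from H: 8 × 1.008 = 8.064 g/mol.
%H = 8.064 / 44.097 × 100 = 18.29%.

18.29%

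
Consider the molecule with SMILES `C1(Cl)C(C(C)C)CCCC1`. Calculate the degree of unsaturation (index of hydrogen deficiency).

Atom tally by fragment:
  cyclohexane ring core → C:6 H:12
  (− 2 ring H displaced by substituents)
  + Cl → Cl:1
  + CH(CH3)2 → C:3 H:7
Element totals:
  C: 9
  H: 17
  Cl: 1
Molecular formula: C9H17Cl.
DoU = (2C + 2 + N − H − X) / 2 = (2·9 + 2 + 0 − 17 − 1) / 2 = 1.

1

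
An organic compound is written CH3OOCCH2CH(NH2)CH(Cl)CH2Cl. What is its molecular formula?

Element totals:
  C: 6
  H: 11
  Cl: 2
  N: 1
  O: 2

C6H11Cl2NO2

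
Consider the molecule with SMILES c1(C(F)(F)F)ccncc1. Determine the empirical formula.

Atom tally by fragment:
  pyridine ring core → C:5 H:5 N:1
  (− 1 ring H displaced by substituents)
  + CF3 → C:1 F:3
Element totals:
  C: 6
  H: 4
  F: 3
  N: 1
Molecular formula: C6H4F3N.
gcd of subscripts (6, 3, 4, 1) = 1, so the empirical formula equals the molecular formula.

C6H4F3N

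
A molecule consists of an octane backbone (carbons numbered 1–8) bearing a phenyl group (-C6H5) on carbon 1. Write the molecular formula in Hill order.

Atom tally by fragment:
  C6H5CH2 → C:7 H:7
  CH2 → C:1 H:2
  CH2 → C:1 H:2
  CH2 → C:1 H:2
  CH2 → C:1 H:2
  CH2 → C:1 H:2
  CH2 → C:1 H:2
  CH3 → C:1 H:3
Element totals:
  C: 14
  H: 22

C14H22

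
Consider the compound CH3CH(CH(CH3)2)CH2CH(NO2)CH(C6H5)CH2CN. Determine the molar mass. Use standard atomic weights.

Atom tally by fragment:
  CH3 → C:1 H:3
  CH(CH(CH3)2) → C:4 H:8
  CH2 → C:1 H:2
  CH(NO2) → C:1 H:1 N:1 O:2
  CH(C6H5) → C:7 H:6
  CH2CN → C:2 H:2 N:1
Element totals:
  C: 16
  H: 22
  N: 2
  O: 2
Molecular formula: C16H22N2O2.
  M = 16(12.011) + 22(1.008) + 2(14.007) + 2(15.999)
    = 192.176 + 22.176 + 28.014 + 31.998 = 274.364

274.36 g/mol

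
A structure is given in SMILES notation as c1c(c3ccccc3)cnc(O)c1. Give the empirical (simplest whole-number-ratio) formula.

C11H9NO

Atom tally by fragment:
  pyridine ring core → C:5 H:5 N:1
  (− 2 ring H displaced by substituents)
  + C6H5 → C:6 H:5
  + OH → O:1 H:1
Element totals:
  C: 11
  H: 9
  N: 1
  O: 1
Molecular formula: C11H9NO.
gcd of subscripts (11, 9, 1, 1) = 1, so the empirical formula equals the molecular formula.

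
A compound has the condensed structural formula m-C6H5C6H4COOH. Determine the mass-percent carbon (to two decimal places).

78.77%

Atom tally by fragment:
  benzene ring core → C:6 H:6
  (− 2 ring H displaced by substituents)
  + C6H5 → C:6 H:5
  + COOH → C:1 H:1 O:2
Element totals:
  C: 13
  H: 10
  O: 2
Molecular formula: C13H10O2.
Molar mass = 198.221 g/mol.
Mass from C: 13 × 12.011 = 156.143 g/mol.
%C = 156.143 / 198.221 × 100 = 78.77%.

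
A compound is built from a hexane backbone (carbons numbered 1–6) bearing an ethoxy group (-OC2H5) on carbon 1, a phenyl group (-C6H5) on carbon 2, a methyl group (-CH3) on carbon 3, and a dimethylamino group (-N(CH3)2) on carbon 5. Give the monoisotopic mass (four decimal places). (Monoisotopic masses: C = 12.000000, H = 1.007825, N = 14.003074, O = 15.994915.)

Atom tally by fragment:
  C2H5OCH2 → C:3 H:7 O:1
  CH(C6H5) → C:7 H:6
  CH(CH3) → C:2 H:4
  CH2 → C:1 H:2
  CH(N(CH3)2) → C:3 H:7 N:1
  CH3 → C:1 H:3
Element totals:
  C: 17
  H: 29
  N: 1
  O: 1
Molecular formula: C17H29NO.
  M = 17(12.0) + 29(1.007825) + 14.003074 + 15.994915
    = 204.000000 + 29.226925 + 14.003074 + 15.994915 = 263.224914

263.2249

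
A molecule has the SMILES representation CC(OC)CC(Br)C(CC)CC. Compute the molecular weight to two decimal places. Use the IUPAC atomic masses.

237.18 g/mol

Atom tally by fragment:
  CH3 → C:1 H:3
  CH(OCH3) → C:2 H:4 O:1
  CH2 → C:1 H:2
  CH(Br) → C:1 H:1 Br:1
  CH(C2H5) → C:3 H:6
  CH2 → C:1 H:2
  CH3 → C:1 H:3
Element totals:
  C: 10
  H: 21
  Br: 1
  O: 1
Molecular formula: C10H21BrO.
  M = 10(12.011) + 21(1.008) + 79.904 + 15.999
    = 120.110 + 21.168 + 79.904 + 15.999 = 237.181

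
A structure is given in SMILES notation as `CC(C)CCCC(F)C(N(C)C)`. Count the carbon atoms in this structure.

Atom tally by fragment:
  CH3 → C:1 H:3
  CH(CH3) → C:2 H:4
  CH2 → C:1 H:2
  CH2 → C:1 H:2
  CH2 → C:1 H:2
  CH(F) → C:1 H:1 F:1
  CH2N(CH3)2 → C:3 H:8 N:1
Element totals:
  C: 10
  H: 22
  F: 1
  N: 1

10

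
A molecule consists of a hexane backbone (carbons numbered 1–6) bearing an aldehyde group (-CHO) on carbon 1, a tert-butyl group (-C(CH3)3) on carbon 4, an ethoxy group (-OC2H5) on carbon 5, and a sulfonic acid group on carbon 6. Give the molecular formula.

C13H26O5S

Atom tally by fragment:
  OHCCH2 → C:2 H:3 O:1
  CH2 → C:1 H:2
  CH2 → C:1 H:2
  CH(C(CH3)3) → C:5 H:10
  CH(OC2H5) → C:3 H:6 O:1
  CH2SO3H → C:1 H:3 S:1 O:3
Element totals:
  C: 13
  H: 26
  O: 5
  S: 1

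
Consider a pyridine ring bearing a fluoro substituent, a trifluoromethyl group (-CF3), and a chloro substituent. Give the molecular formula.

Atom tally by fragment:
  pyridine ring core → C:5 H:5 N:1
  (− 3 ring H displaced by substituents)
  + F → F:1
  + CF3 → C:1 F:3
  + Cl → Cl:1
Element totals:
  C: 6
  H: 2
  Cl: 1
  F: 4
  N: 1

C6H2ClF4N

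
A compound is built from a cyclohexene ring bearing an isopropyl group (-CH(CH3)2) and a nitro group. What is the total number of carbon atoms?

9

Atom tally by fragment:
  cyclohexene ring core → C:6 H:10
  (− 2 ring H displaced by substituents)
  + CH(CH3)2 → C:3 H:7
  + NO2 → N:1 O:2
Element totals:
  C: 9
  H: 15
  N: 1
  O: 2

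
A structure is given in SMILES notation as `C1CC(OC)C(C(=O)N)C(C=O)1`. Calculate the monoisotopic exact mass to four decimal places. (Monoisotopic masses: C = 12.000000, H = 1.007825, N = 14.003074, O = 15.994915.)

171.0895

Atom tally by fragment:
  cyclopentane ring core → C:5 H:10
  (− 3 ring H displaced by substituents)
  + OCH3 → C:1 H:3 O:1
  + CONH2 → C:1 H:2 O:1 N:1
  + CHO → C:1 H:1 O:1
Element totals:
  C: 8
  H: 13
  N: 1
  O: 3
Molecular formula: C8H13NO3.
  M = 8(12.0) + 13(1.007825) + 14.003074 + 3(15.994915)
    = 96.000000 + 13.101725 + 14.003074 + 47.984745 = 171.089544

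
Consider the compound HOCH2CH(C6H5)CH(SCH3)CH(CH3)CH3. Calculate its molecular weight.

Element totals:
  C: 13
  H: 20
  O: 1
  S: 1
Molecular formula: C13H20OS.
  M = 13(12.011) + 20(1.008) + 15.999 + 32.06
    = 156.143 + 20.160 + 15.999 + 32.060 = 224.362

224.36 g/mol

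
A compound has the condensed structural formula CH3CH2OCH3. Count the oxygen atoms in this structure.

1

Element totals:
  C: 3
  H: 8
  O: 1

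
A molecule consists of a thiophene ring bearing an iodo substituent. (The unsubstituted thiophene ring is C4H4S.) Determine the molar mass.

210.03 g/mol

Atom tally by fragment:
  thiophene ring core → C:4 H:4 S:1
  (− 1 ring H displaced by substituents)
  + I → I:1
Element totals:
  C: 4
  H: 3
  I: 1
  S: 1
Molecular formula: C4H3IS.
  M = 4(12.011) + 3(1.008) + 126.904 + 32.06
    = 48.044 + 3.024 + 126.904 + 32.060 = 210.032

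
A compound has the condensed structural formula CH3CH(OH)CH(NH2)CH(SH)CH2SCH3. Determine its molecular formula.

Atom tally by fragment:
  CH3 → C:1 H:3
  CH(OH) → C:1 H:2 O:1
  CH(NH2) → C:1 H:3 N:1
  CH(SH) → C:1 H:2 S:1
  CH2SCH3 → C:2 H:5 S:1
Element totals:
  C: 6
  H: 15
  N: 1
  O: 1
  S: 2

C6H15NOS2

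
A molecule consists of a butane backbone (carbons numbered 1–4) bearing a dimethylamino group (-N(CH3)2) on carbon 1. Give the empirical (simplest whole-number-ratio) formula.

C6H15N

Atom tally by fragment:
  (CH3)2NCH2 → C:3 H:8 N:1
  CH2 → C:1 H:2
  CH2 → C:1 H:2
  CH3 → C:1 H:3
Element totals:
  C: 6
  H: 15
  N: 1
Molecular formula: C6H15N.
gcd of subscripts (6, 15, 1) = 1, so the empirical formula equals the molecular formula.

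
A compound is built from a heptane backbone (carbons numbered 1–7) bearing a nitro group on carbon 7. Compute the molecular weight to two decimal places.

145.20 g/mol

Atom tally by fragment:
  CH3 → C:1 H:3
  CH2 → C:1 H:2
  CH2 → C:1 H:2
  CH2 → C:1 H:2
  CH2 → C:1 H:2
  CH2 → C:1 H:2
  CH2NO2 → C:1 H:2 N:1 O:2
Element totals:
  C: 7
  H: 15
  N: 1
  O: 2
Molecular formula: C7H15NO2.
  M = 7(12.011) + 15(1.008) + 14.007 + 2(15.999)
    = 84.077 + 15.120 + 14.007 + 31.998 = 145.202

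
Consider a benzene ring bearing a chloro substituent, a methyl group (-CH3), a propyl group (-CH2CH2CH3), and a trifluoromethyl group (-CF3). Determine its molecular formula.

C11H12ClF3

Atom tally by fragment:
  benzene ring core → C:6 H:6
  (− 4 ring H displaced by substituents)
  + Cl → Cl:1
  + CH3 → C:1 H:3
  + CH2CH2CH3 → C:3 H:7
  + CF3 → C:1 F:3
Element totals:
  C: 11
  H: 12
  Cl: 1
  F: 3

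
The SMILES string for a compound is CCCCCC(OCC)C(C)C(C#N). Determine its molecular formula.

C12H23NO

Atom tally by fragment:
  CH3 → C:1 H:3
  CH2 → C:1 H:2
  CH2 → C:1 H:2
  CH2 → C:1 H:2
  CH2 → C:1 H:2
  CH(OC2H5) → C:3 H:6 O:1
  CH(CH3) → C:2 H:4
  CH2CN → C:2 H:2 N:1
Element totals:
  C: 12
  H: 23
  N: 1
  O: 1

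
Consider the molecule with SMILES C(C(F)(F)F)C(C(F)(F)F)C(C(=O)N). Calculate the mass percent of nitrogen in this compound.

Atom tally by fragment:
  F3CCH2 → C:2 H:2 F:3
  CH(CF3) → C:2 H:1 F:3
  CH2CONH2 → C:2 H:4 O:1 N:1
Element totals:
  C: 6
  H: 7
  F: 6
  N: 1
  O: 1
Molecular formula: C6H7F6NO.
Molar mass = 223.116 g/mol.
Mass from N: 1 × 14.007 = 14.007 g/mol.
%N = 14.007 / 223.116 × 100 = 6.28%.

6.28%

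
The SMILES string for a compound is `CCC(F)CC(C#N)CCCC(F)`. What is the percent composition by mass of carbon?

Atom tally by fragment:
  CH3 → C:1 H:3
  CH2 → C:1 H:2
  CH(F) → C:1 H:1 F:1
  CH2 → C:1 H:2
  CH(CN) → C:2 H:1 N:1
  CH2 → C:1 H:2
  CH2 → C:1 H:2
  CH2 → C:1 H:2
  CH2F → C:1 H:2 F:1
Element totals:
  C: 10
  H: 17
  F: 2
  N: 1
Molecular formula: C10H17F2N.
Molar mass = 189.249 g/mol.
Mass from C: 10 × 12.011 = 120.110 g/mol.
%C = 120.110 / 189.249 × 100 = 63.47%.

63.47%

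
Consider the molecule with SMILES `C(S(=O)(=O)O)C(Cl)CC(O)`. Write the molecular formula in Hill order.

C4H9ClO4S

Atom tally by fragment:
  HO3SCH2 → C:1 H:3 S:1 O:3
  CH(Cl) → C:1 H:1 Cl:1
  CH2 → C:1 H:2
  CH2OH → C:1 H:3 O:1
Element totals:
  C: 4
  H: 9
  Cl: 1
  O: 4
  S: 1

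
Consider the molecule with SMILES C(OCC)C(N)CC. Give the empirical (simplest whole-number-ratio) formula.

C6H15NO

Atom tally by fragment:
  C2H5OCH2 → C:3 H:7 O:1
  CH(NH2) → C:1 H:3 N:1
  CH2 → C:1 H:2
  CH3 → C:1 H:3
Element totals:
  C: 6
  H: 15
  N: 1
  O: 1
Molecular formula: C6H15NO.
gcd of subscripts (6, 15, 1, 1) = 1, so the empirical formula equals the molecular formula.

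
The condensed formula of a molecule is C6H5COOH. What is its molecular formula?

Atom tally by fragment:
  benzene ring core → C:6 H:6
  (− 1 ring H displaced by substituents)
  + COOH → C:1 H:1 O:2
Element totals:
  C: 7
  H: 6
  O: 2

C7H6O2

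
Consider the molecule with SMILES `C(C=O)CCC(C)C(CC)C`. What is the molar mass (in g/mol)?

156.27 g/mol

Atom tally by fragment:
  OHCCH2 → C:2 H:3 O:1
  CH2 → C:1 H:2
  CH2 → C:1 H:2
  CH(CH3) → C:2 H:4
  CH(C2H5) → C:3 H:6
  CH3 → C:1 H:3
Element totals:
  C: 10
  H: 20
  O: 1
Molecular formula: C10H20O.
  M = 10(12.011) + 20(1.008) + 15.999
    = 120.110 + 20.160 + 15.999 = 156.269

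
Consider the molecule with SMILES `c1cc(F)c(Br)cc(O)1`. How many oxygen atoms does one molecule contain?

1

Atom tally by fragment:
  benzene ring core → C:6 H:6
  (− 3 ring H displaced by substituents)
  + F → F:1
  + Br → Br:1
  + OH → O:1 H:1
Element totals:
  C: 6
  H: 4
  Br: 1
  F: 1
  O: 1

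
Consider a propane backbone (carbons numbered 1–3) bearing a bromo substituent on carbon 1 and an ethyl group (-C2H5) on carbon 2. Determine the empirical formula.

Atom tally by fragment:
  BrCH2 → C:1 H:2 Br:1
  CH(C2H5) → C:3 H:6
  CH3 → C:1 H:3
Element totals:
  C: 5
  H: 11
  Br: 1
Molecular formula: C5H11Br.
gcd of subscripts (1, 5, 11) = 1, so the empirical formula equals the molecular formula.

C5H11Br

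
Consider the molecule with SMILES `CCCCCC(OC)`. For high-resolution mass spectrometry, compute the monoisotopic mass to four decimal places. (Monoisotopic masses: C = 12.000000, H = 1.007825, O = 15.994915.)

Atom tally by fragment:
  CH3 → C:1 H:3
  CH2 → C:1 H:2
  CH2 → C:1 H:2
  CH2 → C:1 H:2
  CH2 → C:1 H:2
  CH2OCH3 → C:2 H:5 O:1
Element totals:
  C: 7
  H: 16
  O: 1
Molecular formula: C7H16O.
  M = 7(12.0) + 16(1.007825) + 15.994915
    = 84.000000 + 16.125200 + 15.994915 = 116.120115

116.1201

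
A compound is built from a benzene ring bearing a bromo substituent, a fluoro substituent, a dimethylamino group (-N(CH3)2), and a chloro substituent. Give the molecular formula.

Atom tally by fragment:
  benzene ring core → C:6 H:6
  (− 4 ring H displaced by substituents)
  + Br → Br:1
  + F → F:1
  + N(CH3)2 → N:1 C:2 H:6
  + Cl → Cl:1
Element totals:
  C: 8
  H: 8
  Br: 1
  Cl: 1
  F: 1
  N: 1

C8H8BrClFN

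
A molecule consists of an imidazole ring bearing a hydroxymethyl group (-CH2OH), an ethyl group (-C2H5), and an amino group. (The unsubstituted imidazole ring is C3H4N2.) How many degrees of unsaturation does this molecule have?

3

Atom tally by fragment:
  imidazole ring core → C:3 H:4 N:2
  (− 3 ring H displaced by substituents)
  + CH2OH → C:1 H:3 O:1
  + C2H5 → C:2 H:5
  + NH2 → N:1 H:2
Element totals:
  C: 6
  H: 11
  N: 3
  O: 1
Molecular formula: C6H11N3O.
DoU = (2C + 2 + N − H − X) / 2 = (2·6 + 2 + 3 − 11 − 0) / 2 = 3.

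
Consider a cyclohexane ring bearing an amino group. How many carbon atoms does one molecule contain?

Atom tally by fragment:
  cyclohexane ring core → C:6 H:12
  (− 1 ring H displaced by substituents)
  + NH2 → N:1 H:2
Element totals:
  C: 6
  H: 13
  N: 1

6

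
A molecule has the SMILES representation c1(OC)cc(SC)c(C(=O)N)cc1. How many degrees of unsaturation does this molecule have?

5

Atom tally by fragment:
  benzene ring core → C:6 H:6
  (− 3 ring H displaced by substituents)
  + OCH3 → C:1 H:3 O:1
  + SCH3 → C:1 H:3 S:1
  + CONH2 → C:1 H:2 O:1 N:1
Element totals:
  C: 9
  H: 11
  N: 1
  O: 2
  S: 1
Molecular formula: C9H11NO2S.
DoU = (2C + 2 + N − H − X) / 2 = (2·9 + 2 + 1 − 11 − 0) / 2 = 5.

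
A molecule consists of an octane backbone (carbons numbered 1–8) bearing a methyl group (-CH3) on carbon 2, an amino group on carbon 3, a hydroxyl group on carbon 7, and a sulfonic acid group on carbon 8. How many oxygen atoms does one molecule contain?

4

Atom tally by fragment:
  CH3 → C:1 H:3
  CH(CH3) → C:2 H:4
  CH(NH2) → C:1 H:3 N:1
  CH2 → C:1 H:2
  CH2 → C:1 H:2
  CH2 → C:1 H:2
  CH(OH) → C:1 H:2 O:1
  CH2SO3H → C:1 H:3 S:1 O:3
Element totals:
  C: 9
  H: 21
  N: 1
  O: 4
  S: 1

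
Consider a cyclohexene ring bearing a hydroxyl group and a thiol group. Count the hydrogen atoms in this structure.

Atom tally by fragment:
  cyclohexene ring core → C:6 H:10
  (− 2 ring H displaced by substituents)
  + OH → O:1 H:1
  + SH → S:1 H:1
Element totals:
  C: 6
  H: 10
  O: 1
  S: 1

10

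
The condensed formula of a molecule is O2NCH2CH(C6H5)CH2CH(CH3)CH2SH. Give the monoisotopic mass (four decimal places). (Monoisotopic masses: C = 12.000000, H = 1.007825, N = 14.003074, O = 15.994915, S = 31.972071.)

Element totals:
  C: 12
  H: 17
  N: 1
  O: 2
  S: 1
Molecular formula: C12H17NO2S.
  M = 12(12.0) + 17(1.007825) + 14.003074 + 2(15.994915) + 31.972071
    = 144.000000 + 17.133025 + 14.003074 + 31.989830 + 31.972071 = 239.098000

239.0980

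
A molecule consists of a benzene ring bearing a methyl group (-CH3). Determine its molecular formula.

C7H8

Atom tally by fragment:
  benzene ring core → C:6 H:6
  (− 1 ring H displaced by substituents)
  + CH3 → C:1 H:3
Element totals:
  C: 7
  H: 8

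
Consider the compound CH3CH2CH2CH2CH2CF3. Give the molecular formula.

Atom tally by fragment:
  CH3 → C:1 H:3
  CH2 → C:1 H:2
  CH2 → C:1 H:2
  CH2 → C:1 H:2
  CH2CF3 → C:2 H:2 F:3
Element totals:
  C: 6
  H: 11
  F: 3

C6H11F3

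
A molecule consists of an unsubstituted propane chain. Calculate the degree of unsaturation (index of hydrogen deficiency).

0

Atom tally by fragment:
  CH3 → C:1 H:3
  CH2 → C:1 H:2
  CH3 → C:1 H:3
Element totals:
  C: 3
  H: 8
Molecular formula: C3H8.
DoU = (2C + 2 + N − H − X) / 2 = (2·3 + 2 + 0 − 8 − 0) / 2 = 0.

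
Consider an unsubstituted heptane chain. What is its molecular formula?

C7H16

Atom tally by fragment:
  CH3 → C:1 H:3
  CH2 → C:1 H:2
  CH2 → C:1 H:2
  CH2 → C:1 H:2
  CH2 → C:1 H:2
  CH2 → C:1 H:2
  CH3 → C:1 H:3
Element totals:
  C: 7
  H: 16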